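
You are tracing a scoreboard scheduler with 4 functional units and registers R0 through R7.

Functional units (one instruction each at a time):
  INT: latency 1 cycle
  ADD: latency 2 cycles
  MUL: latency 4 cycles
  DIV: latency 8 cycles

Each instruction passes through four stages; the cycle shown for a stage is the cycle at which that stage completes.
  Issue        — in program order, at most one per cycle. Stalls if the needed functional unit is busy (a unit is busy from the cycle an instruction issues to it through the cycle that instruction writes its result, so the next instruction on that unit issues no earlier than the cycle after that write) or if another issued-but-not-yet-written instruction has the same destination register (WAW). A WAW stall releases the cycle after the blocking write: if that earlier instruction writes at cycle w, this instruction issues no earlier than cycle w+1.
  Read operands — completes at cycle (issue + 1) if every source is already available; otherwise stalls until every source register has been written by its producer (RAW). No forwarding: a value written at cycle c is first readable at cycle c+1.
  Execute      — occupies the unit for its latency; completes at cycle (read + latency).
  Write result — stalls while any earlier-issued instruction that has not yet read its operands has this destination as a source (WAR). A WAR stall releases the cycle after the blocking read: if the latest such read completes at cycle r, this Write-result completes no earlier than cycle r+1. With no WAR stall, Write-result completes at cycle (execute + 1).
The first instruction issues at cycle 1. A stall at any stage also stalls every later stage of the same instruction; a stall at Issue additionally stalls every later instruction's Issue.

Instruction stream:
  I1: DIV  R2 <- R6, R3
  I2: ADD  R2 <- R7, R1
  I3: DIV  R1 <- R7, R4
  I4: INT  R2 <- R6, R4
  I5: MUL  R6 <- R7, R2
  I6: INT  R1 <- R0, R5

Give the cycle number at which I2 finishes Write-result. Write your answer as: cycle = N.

cycle = 16

I1  is:1  ro:2  ex:10  wr:11
I2  is:12  ro:13  ex:15  wr:16  — WAW R2: wait I1 write@11
I3  is:13  ro:14  ex:22  wr:23
I4  is:17  ro:18  ex:19  wr:20  — WAW R2: wait I2 write@16
I5  is:18  ro:21  ex:25  wr:26  — RAW R2: wait I4 write@20
I6  is:24  ro:25  ex:26  wr:27  — WAW R1: wait I3 write@23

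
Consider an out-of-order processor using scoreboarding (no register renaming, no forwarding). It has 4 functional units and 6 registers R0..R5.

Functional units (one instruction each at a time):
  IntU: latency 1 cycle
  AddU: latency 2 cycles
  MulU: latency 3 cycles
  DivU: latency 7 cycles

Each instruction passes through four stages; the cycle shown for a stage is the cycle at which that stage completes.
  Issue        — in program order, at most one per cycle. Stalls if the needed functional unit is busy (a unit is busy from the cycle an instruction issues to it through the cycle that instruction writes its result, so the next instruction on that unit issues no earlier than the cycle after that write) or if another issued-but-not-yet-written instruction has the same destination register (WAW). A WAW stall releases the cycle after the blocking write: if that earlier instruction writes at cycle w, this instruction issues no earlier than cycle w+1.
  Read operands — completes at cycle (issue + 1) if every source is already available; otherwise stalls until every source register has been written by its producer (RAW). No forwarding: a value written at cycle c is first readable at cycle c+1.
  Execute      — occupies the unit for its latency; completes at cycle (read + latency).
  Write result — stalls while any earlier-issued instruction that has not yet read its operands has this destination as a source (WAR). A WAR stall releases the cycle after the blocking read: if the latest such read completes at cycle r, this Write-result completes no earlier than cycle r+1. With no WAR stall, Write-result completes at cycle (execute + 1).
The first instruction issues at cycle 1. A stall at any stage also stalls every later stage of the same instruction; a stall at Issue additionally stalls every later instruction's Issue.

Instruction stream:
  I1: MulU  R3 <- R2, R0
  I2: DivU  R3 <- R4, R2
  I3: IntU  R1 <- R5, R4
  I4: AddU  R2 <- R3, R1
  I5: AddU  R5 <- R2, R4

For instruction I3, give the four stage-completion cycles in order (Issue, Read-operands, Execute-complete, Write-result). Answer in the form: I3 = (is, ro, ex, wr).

I3 = (8, 9, 10, 11)

t=1  I1 issues→MulU
t=2  I1 reads
t=5  I1 exec-done
t=6  I1 writes R3
t=7  I2 issues→DivU
t=8  I2 reads, I3 issues→IntU
t=9  I3 reads, I4 issues→AddU
t=10  I3 exec-done
t=11  I3 writes R1
t=15  I2 exec-done
t=16  I2 writes R3
t=17  I4 reads
t=19  I4 exec-done
t=20  I4 writes R2
t=21  I5 issues→AddU
t=22  I5 reads
t=24  I5 exec-done
t=25  I5 writes R5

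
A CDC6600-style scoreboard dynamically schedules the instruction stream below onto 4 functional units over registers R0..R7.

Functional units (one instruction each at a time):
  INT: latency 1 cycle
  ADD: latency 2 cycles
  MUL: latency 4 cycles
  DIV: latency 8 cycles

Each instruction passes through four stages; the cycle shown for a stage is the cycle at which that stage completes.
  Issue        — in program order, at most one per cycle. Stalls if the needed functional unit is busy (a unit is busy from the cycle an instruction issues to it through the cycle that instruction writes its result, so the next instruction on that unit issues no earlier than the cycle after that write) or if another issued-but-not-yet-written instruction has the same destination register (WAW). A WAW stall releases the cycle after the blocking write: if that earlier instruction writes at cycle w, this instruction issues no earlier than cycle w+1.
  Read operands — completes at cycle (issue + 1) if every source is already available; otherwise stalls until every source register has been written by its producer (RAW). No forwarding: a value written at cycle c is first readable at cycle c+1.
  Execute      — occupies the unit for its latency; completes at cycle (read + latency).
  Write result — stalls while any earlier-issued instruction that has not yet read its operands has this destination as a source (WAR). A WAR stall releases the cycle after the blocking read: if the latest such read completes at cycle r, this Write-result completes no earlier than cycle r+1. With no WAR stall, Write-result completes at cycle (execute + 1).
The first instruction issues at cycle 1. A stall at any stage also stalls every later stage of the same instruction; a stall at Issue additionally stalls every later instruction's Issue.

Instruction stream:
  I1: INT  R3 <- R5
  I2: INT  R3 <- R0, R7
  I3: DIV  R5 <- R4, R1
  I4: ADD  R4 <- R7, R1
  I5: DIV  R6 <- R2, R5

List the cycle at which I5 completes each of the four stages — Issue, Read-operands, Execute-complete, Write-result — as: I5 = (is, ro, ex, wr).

I5 = (17, 18, 26, 27)

[1] I1 issues→INT
[2] I1 reads
[3] I1 exec-done
[4] I1 writes R3
[5] I2 issues→INT
[6] I2 reads, I3 issues→DIV
[7] I2 exec-done, I3 reads, I4 issues→ADD
[8] I2 writes R3, I4 reads
[10] I4 exec-done
[11] I4 writes R4
[15] I3 exec-done
[16] I3 writes R5
[17] I5 issues→DIV
[18] I5 reads
[26] I5 exec-done
[27] I5 writes R6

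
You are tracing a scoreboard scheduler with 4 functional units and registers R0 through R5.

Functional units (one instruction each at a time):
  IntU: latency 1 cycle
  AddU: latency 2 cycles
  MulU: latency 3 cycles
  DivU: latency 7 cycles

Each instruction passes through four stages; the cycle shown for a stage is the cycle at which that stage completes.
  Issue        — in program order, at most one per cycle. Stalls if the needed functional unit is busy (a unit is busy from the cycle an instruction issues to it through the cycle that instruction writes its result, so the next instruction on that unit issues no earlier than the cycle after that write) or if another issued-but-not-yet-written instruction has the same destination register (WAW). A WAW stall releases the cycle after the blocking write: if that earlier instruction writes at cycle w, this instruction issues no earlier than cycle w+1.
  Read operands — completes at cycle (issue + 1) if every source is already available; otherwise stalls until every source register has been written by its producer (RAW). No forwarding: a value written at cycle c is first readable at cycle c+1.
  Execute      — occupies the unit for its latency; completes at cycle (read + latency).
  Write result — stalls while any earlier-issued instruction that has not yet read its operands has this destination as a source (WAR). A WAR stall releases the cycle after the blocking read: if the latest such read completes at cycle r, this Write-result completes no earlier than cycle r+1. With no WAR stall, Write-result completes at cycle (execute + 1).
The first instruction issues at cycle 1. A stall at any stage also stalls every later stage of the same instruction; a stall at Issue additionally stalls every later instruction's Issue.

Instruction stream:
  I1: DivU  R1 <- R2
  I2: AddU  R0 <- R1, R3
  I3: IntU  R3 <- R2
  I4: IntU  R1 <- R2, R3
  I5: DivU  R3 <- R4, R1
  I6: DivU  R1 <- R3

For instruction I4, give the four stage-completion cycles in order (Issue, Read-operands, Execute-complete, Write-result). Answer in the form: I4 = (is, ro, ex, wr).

I1 -> (1, 2, 9, 10)
I2 -> (2, 11, 13, 14)  // RAW R1: wait I1 write@10
I3 -> (3, 4, 5, 12)  // WAR R3: wait I2 read@11
I4 -> (13, 14, 15, 16)  // struct: IntU busy until I3 writes@12
I5 -> (14, 17, 24, 25)  // RAW R1: wait I4 write@16
I6 -> (26, 27, 34, 35)  // struct: DivU busy until I5 writes@25

I4 = (13, 14, 15, 16)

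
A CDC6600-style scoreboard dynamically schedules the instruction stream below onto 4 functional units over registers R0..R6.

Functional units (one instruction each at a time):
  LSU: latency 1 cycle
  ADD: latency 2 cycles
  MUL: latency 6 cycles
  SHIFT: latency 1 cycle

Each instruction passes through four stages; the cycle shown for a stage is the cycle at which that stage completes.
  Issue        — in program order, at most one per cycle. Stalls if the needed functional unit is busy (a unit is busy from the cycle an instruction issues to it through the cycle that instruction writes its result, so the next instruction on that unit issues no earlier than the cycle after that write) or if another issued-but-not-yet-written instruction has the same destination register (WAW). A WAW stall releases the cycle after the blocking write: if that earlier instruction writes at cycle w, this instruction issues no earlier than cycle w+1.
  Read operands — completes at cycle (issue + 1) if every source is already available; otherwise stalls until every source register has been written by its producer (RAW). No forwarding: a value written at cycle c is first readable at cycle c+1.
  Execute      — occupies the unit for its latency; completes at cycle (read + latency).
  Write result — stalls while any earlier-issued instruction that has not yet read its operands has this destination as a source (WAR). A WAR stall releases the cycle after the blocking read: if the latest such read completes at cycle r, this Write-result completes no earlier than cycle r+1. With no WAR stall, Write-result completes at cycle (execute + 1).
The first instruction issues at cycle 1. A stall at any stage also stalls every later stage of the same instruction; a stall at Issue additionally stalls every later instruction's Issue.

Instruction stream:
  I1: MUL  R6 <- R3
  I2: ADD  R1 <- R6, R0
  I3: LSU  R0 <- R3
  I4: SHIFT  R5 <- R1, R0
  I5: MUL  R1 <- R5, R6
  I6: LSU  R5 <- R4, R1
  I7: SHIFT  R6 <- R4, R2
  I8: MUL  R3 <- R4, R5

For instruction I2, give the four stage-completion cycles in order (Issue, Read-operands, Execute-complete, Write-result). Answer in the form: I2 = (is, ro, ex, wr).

I2 = (2, 10, 12, 13)

[1] I1→MUL
[2] I1 RO | I2→ADD
[3] I3→LSU
[4] I3 RO | I4→SHIFT
[5] I3 EX
[8] I1 EX
[9] I1 WR R6
[10] I2 RO
[11] I3 WR R0
[12] I2 EX
[13] I2 WR R1
[14] I4 RO | I5→MUL
[15] I4 EX
[16] I4 WR R5
[17] I5 RO | I6→LSU
[18] I7→SHIFT
[19] I7 RO
[20] I7 EX
[21] I7 WR R6
[23] I5 EX
[24] I5 WR R1
[25] I6 RO | I8→MUL
[26] I6 EX
[27] I6 WR R5
[28] I8 RO
[34] I8 EX
[35] I8 WR R3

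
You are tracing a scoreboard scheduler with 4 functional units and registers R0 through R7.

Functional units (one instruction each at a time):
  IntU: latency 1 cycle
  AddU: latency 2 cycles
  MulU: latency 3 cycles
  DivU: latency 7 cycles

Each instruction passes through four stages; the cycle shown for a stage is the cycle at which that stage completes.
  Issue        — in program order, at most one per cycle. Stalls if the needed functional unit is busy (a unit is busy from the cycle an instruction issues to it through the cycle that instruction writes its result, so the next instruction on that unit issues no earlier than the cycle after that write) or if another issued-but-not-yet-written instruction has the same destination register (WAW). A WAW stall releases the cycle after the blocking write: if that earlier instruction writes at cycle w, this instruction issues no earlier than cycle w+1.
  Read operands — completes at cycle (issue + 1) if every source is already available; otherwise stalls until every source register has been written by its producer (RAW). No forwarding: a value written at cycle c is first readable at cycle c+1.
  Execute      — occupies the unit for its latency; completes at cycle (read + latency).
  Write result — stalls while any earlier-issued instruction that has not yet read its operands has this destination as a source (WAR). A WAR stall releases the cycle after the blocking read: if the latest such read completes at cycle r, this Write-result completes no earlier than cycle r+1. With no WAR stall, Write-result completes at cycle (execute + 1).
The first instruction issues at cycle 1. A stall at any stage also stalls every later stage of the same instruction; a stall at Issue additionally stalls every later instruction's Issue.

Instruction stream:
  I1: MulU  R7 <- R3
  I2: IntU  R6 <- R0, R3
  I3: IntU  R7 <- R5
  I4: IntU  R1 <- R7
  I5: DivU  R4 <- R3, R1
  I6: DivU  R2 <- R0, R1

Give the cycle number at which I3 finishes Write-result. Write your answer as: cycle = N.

cycle = 10

1) issue 1, read 2, done 5, write 6
2) issue 2, read 3, done 4, write 5
3) issue 7, read 8, done 9, write 10  <WAW R7: wait I1 write@6>
4) issue 11, read 12, done 13, write 14  <struct: IntU busy until I3 writes@10>
5) issue 12, read 15, done 22, write 23  <RAW R1: wait I4 write@14>
6) issue 24, read 25, done 32, write 33  <struct: DivU busy until I5 writes@23>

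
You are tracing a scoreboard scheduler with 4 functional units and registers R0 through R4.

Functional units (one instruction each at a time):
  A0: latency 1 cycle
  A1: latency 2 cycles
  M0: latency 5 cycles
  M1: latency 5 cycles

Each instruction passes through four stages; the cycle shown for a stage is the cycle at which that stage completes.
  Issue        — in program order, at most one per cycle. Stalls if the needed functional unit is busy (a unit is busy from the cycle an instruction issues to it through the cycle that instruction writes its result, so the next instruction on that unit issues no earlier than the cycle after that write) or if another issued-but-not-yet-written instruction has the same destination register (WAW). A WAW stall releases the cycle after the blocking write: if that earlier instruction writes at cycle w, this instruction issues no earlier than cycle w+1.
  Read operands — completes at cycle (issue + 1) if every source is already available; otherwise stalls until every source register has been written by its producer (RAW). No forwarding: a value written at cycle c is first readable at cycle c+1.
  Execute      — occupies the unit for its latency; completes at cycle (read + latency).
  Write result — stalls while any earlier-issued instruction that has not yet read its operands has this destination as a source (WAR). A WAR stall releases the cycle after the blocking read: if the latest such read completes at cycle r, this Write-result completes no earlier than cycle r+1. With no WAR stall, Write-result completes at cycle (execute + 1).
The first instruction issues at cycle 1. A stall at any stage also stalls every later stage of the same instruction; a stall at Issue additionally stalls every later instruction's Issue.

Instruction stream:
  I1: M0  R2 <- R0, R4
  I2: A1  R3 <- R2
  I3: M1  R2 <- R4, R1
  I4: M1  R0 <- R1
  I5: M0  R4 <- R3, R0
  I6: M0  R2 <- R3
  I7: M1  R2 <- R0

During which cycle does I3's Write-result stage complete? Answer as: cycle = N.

cycle 1: I1→M0
cycle 2: I1 RO · I2→A1
cycle 7: I1 EX
cycle 8: I1 WR R2
cycle 9: I2 RO · I3→M1
cycle 10: I3 RO
cycle 11: I2 EX
cycle 12: I2 WR R3
cycle 15: I3 EX
cycle 16: I3 WR R2
cycle 17: I4→M1
cycle 18: I4 RO · I5→M0
cycle 23: I4 EX
cycle 24: I4 WR R0
cycle 25: I5 RO
cycle 30: I5 EX
cycle 31: I5 WR R4
cycle 32: I6→M0
cycle 33: I6 RO
cycle 38: I6 EX
cycle 39: I6 WR R2
cycle 40: I7→M1
cycle 41: I7 RO
cycle 46: I7 EX
cycle 47: I7 WR R2

cycle = 16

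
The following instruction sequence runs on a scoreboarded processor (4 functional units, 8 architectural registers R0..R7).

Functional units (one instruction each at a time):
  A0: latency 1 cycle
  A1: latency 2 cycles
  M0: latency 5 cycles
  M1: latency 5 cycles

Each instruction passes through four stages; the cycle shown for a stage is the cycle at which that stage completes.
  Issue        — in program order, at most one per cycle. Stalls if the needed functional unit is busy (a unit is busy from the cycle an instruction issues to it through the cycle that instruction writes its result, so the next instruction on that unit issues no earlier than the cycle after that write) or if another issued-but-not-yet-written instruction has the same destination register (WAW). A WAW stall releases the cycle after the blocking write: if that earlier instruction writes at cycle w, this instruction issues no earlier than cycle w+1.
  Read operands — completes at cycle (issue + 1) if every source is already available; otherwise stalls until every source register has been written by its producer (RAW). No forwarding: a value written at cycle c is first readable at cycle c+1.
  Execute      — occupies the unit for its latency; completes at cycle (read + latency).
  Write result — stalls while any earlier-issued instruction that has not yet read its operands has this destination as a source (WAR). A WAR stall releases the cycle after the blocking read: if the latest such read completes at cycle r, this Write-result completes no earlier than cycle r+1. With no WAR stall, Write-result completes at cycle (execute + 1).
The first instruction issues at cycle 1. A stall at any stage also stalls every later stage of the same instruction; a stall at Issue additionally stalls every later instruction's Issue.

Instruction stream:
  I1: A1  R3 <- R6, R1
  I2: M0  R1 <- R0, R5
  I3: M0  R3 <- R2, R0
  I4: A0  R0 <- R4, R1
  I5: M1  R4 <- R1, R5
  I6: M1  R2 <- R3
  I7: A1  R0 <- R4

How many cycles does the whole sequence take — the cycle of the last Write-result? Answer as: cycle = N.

cycle = 27

I1: IS=1 RO=2 EX=4 WR=5
I2: IS=2 RO=3 EX=8 WR=9
I3: IS=10 RO=11 EX=16 WR=17  [struct: M0 busy until I2 writes@9]
I4: IS=11 RO=12 EX=13 WR=14
I5: IS=12 RO=13 EX=18 WR=19
I6: IS=20 RO=21 EX=26 WR=27  [struct: M1 busy until I5 writes@19]
I7: IS=21 RO=22 EX=24 WR=25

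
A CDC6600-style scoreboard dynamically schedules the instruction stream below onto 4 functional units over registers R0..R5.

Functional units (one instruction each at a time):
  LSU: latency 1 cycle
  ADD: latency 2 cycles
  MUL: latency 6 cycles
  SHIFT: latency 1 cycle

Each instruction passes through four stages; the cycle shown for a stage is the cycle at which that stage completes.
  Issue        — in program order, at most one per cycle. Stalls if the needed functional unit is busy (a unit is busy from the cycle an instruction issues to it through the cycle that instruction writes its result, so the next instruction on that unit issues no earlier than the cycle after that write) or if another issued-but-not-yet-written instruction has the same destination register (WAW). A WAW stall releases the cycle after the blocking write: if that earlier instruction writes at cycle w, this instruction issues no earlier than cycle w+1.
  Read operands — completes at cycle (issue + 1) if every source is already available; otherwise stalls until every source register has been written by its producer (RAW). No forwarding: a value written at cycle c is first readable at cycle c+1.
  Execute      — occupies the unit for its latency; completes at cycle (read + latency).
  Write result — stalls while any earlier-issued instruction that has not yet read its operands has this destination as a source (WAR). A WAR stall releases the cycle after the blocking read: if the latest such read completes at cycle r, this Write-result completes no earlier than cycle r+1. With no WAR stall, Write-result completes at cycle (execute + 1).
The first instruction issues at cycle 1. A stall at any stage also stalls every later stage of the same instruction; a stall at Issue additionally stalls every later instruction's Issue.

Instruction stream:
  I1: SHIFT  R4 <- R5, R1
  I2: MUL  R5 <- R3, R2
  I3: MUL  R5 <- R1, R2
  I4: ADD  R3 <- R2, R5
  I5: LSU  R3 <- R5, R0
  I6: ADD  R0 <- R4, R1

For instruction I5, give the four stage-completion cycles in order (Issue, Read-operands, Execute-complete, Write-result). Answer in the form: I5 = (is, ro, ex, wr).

  I1 | 1 | 2 | 3 | 4
  I2 | 2 | 3 | 9 | 10
  I3 | 11 | 12 | 18 | 19   struct: MUL busy until I2 writes@10
  I4 | 12 | 20 | 22 | 23   RAW R5: wait I3 write@19
  I5 | 24 | 25 | 26 | 27   WAW R3: wait I4 write@23
  I6 | 25 | 26 | 28 | 29

I5 = (24, 25, 26, 27)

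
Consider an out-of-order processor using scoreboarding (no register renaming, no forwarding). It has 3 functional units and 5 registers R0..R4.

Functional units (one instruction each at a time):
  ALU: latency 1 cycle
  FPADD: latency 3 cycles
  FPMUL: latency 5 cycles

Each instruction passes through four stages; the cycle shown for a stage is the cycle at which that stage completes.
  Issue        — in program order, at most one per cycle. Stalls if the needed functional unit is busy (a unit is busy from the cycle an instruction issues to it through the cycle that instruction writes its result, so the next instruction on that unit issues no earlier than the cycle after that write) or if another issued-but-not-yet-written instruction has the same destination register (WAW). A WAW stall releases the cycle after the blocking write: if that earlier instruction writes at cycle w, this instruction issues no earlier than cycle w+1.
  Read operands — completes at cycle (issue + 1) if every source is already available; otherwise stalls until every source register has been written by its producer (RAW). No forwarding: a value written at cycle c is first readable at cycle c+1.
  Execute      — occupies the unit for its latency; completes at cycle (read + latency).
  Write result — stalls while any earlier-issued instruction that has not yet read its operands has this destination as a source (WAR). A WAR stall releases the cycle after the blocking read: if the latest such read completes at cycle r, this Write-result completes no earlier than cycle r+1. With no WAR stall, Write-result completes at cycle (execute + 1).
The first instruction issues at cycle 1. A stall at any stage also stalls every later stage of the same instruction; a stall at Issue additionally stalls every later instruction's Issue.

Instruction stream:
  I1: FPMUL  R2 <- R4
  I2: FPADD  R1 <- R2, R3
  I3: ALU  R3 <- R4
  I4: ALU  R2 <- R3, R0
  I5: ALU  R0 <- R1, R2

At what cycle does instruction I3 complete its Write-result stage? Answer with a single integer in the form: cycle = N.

c1: I1 issues→FPMUL
c2: I1 reads · I2 issues→FPADD
c3: I3 issues→ALU
c4: I3 reads
c5: I3 exec-done
c7: I1 exec-done
c8: I1 writes R2
c9: I2 reads
c10: I3 writes R3
c11: I4 issues→ALU
c12: I2 exec-done · I4 reads
c13: I2 writes R1 · I4 exec-done
c14: I4 writes R2
c15: I5 issues→ALU
c16: I5 reads
c17: I5 exec-done
c18: I5 writes R0

cycle = 10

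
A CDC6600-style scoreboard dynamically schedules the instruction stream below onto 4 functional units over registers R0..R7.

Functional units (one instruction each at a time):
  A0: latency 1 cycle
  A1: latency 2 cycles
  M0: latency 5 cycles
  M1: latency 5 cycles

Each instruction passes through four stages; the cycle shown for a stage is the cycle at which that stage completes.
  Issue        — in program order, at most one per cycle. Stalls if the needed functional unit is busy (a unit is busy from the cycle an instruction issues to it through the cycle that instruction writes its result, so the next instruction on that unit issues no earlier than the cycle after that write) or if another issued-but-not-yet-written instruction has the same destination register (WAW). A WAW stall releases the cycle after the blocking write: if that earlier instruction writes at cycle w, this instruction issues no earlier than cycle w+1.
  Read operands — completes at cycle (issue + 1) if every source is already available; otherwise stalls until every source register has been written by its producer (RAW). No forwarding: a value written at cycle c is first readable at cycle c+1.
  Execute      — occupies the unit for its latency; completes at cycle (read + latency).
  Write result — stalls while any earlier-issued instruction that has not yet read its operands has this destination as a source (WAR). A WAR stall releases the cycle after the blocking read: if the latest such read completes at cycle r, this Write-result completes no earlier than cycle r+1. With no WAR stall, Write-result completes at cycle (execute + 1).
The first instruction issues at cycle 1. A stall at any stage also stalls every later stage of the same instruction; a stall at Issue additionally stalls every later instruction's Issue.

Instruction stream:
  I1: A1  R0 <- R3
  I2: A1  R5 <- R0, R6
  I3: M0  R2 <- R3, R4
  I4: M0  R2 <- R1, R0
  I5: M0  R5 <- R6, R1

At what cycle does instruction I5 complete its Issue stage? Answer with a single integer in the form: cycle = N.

cycle = 23

1) issue 1, read 2, done 4, write 5
2) issue 6, read 7, done 9, write 10  <struct: A1 busy until I1 writes@5>
3) issue 7, read 8, done 13, write 14
4) issue 15, read 16, done 21, write 22  <struct: M0 busy until I3 writes@14>
5) issue 23, read 24, done 29, write 30  <struct: M0 busy until I4 writes@22>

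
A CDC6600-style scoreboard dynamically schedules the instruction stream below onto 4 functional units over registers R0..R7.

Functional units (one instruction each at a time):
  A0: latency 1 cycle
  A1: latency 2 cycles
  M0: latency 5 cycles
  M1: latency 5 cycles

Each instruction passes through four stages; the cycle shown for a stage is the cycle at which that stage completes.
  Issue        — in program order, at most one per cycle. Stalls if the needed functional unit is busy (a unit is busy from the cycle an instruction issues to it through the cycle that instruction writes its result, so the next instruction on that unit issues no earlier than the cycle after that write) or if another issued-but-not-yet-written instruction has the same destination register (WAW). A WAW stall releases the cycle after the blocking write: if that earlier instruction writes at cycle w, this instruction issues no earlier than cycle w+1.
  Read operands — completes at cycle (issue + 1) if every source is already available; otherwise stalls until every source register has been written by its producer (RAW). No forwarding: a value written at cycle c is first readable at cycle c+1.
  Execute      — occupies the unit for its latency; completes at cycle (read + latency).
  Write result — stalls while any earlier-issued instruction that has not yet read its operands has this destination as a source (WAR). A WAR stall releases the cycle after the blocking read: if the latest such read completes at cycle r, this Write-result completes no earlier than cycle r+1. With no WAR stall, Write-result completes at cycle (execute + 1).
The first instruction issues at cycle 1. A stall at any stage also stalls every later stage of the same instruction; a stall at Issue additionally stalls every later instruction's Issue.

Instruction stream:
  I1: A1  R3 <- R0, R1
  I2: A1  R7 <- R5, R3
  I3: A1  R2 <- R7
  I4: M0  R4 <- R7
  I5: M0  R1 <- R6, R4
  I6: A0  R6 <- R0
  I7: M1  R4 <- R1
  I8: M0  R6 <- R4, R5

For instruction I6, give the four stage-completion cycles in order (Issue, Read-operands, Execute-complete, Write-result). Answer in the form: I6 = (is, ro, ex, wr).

1) issue 1, read 2, done 4, write 5
2) issue 6, read 7, done 9, write 10  <struct: A1 busy until I1 writes@5>
3) issue 11, read 12, done 14, write 15  <struct: A1 busy until I2 writes@10>
4) issue 12, read 13, done 18, write 19
5) issue 20, read 21, done 26, write 27  <struct: M0 busy until I4 writes@19>
6) issue 21, read 22, done 23, write 24
7) issue 22, read 28, done 33, write 34  <RAW R1: wait I5 write@27>
8) issue 28, read 35, done 40, write 41  <struct: M0 busy until I5 writes@27 / RAW R4: wait I7 write@34>

I6 = (21, 22, 23, 24)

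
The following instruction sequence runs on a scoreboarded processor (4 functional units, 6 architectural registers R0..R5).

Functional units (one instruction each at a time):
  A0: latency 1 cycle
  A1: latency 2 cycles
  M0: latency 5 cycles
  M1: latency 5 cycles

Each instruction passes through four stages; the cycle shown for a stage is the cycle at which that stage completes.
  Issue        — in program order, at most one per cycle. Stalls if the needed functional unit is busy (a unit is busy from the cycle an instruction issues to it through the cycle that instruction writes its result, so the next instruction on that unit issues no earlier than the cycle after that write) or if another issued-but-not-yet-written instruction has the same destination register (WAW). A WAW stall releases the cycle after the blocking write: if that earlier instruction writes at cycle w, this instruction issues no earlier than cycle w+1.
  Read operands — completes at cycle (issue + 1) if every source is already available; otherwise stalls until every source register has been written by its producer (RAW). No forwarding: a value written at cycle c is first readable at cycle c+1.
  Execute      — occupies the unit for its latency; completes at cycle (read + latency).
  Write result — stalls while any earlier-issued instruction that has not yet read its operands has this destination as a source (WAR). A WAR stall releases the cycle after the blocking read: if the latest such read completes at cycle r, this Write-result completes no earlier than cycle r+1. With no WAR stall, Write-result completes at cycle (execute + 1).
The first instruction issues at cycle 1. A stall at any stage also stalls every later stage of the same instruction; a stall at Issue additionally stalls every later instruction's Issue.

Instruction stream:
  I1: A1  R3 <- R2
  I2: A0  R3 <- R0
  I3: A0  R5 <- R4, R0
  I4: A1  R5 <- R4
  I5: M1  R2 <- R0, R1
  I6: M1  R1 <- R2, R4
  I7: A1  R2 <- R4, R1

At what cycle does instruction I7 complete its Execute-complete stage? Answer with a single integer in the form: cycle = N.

cycle = 33

t=1  issue I1 (A1)
t=2  I1 read-ops
t=4  I1 finished on A1
t=5  I1→R3
t=6  issue I2 (A0)
t=7  I2 read-ops
t=8  I2 finished on A0
t=9  I2→R3
t=10  issue I3 (A0)
t=11  I3 read-ops
t=12  I3 finished on A0
t=13  I3→R5
t=14  issue I4 (A1)
t=15  I4 read-ops | issue I5 (M1)
t=16  I5 read-ops
t=17  I4 finished on A1
t=18  I4→R5
t=21  I5 finished on M1
t=22  I5→R2
t=23  issue I6 (M1)
t=24  I6 read-ops | issue I7 (A1)
t=29  I6 finished on M1
t=30  I6→R1
t=31  I7 read-ops
t=33  I7 finished on A1
t=34  I7→R2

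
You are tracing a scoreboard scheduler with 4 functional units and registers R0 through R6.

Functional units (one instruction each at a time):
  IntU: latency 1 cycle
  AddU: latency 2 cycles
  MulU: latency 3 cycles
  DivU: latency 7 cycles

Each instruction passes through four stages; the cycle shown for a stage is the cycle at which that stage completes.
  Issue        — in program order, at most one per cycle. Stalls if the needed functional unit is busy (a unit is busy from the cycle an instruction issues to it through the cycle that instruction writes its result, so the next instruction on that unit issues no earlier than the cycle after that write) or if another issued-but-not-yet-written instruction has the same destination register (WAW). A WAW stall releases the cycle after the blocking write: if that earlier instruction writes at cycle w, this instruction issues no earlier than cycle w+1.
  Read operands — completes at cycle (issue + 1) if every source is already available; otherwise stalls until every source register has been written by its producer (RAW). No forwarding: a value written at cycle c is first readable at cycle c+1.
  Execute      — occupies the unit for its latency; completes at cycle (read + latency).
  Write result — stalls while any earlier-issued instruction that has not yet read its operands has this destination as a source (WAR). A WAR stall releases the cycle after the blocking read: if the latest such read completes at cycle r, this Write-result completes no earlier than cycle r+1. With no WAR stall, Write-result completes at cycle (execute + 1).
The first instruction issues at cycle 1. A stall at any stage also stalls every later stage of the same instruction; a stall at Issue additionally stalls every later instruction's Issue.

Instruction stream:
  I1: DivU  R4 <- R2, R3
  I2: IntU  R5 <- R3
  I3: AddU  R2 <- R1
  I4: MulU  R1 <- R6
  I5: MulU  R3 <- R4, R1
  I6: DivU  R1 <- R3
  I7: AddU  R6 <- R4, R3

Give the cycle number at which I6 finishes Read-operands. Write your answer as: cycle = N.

cycle = 16

  I1 | 1 | 2 | 9 | 10
  I2 | 2 | 3 | 4 | 5
  I3 | 3 | 4 | 6 | 7
  I4 | 4 | 5 | 8 | 9
  I5 | 10 | 11 | 14 | 15   struct: MulU busy until I4 writes@9
  I6 | 11 | 16 | 23 | 24   RAW R3: wait I5 write@15
  I7 | 12 | 16 | 18 | 19   RAW R3: wait I5 write@15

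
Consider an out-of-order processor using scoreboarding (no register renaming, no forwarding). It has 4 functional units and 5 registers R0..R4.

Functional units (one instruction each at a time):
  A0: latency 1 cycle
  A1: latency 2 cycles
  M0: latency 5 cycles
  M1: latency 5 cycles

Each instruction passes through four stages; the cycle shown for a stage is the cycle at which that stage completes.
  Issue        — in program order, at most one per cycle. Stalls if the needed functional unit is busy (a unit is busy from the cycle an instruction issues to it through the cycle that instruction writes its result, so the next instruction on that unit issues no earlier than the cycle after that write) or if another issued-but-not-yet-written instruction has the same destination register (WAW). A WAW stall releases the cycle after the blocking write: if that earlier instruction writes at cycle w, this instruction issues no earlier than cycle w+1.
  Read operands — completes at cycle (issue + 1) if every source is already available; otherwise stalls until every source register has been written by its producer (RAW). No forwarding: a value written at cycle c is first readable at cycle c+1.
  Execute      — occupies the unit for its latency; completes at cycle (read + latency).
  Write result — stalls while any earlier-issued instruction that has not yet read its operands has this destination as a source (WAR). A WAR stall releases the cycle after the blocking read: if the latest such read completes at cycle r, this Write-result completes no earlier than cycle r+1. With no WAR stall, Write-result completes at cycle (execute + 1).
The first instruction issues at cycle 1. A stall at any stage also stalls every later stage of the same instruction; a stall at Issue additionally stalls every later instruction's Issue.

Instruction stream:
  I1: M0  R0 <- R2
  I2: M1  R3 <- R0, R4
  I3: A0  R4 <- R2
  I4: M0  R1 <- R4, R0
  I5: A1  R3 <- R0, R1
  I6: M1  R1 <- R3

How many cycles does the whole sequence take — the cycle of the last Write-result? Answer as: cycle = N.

  I1 | 1 | 2 | 7 | 8
  I2 | 2 | 9 | 14 | 15   RAW R0: wait I1 write@8
  I3 | 3 | 4 | 5 | 10   WAR R4: wait I2 read@9
  I4 | 9 | 11 | 16 | 17   struct: M0 busy until I1 writes@8 · RAW R4: wait I3 write@10
  I5 | 16 | 18 | 20 | 21   WAW R3: wait I2 write@15 · RAW R1: wait I4 write@17
  I6 | 18 | 22 | 27 | 28   WAW R1: wait I4 write@17 · RAW R3: wait I5 write@21

cycle = 28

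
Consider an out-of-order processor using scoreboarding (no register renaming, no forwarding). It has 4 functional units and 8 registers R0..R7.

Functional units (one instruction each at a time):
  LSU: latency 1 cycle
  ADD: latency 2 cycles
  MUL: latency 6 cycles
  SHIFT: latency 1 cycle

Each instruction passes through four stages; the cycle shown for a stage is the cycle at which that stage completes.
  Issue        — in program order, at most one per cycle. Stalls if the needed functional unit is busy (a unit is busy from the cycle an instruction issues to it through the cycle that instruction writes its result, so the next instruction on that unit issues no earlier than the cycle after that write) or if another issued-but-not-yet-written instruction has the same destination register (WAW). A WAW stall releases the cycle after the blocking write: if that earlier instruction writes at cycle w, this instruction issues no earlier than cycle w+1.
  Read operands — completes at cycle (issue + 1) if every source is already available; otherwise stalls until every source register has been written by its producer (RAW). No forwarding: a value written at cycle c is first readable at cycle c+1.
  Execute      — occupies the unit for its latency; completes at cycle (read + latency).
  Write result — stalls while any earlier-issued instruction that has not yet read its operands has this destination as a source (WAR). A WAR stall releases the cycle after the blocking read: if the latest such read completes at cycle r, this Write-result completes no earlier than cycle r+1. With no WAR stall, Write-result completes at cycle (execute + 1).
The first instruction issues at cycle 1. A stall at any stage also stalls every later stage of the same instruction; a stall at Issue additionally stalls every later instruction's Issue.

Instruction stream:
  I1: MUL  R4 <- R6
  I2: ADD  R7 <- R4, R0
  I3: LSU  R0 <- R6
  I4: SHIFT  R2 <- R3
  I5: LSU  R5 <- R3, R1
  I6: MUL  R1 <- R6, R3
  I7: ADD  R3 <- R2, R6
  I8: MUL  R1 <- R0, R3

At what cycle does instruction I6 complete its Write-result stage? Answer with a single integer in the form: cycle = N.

I1: IS=1 RO=2 EX=8 WR=9
I2: IS=2 RO=10 EX=12 WR=13  [RAW R4: wait I1 write@9]
I3: IS=3 RO=4 EX=5 WR=11  [WAR R0: wait I2 read@10]
I4: IS=4 RO=5 EX=6 WR=7
I5: IS=12 RO=13 EX=14 WR=15  [struct: LSU busy until I3 writes@11]
I6: IS=13 RO=14 EX=20 WR=21
I7: IS=14 RO=15 EX=17 WR=18
I8: IS=22 RO=23 EX=29 WR=30  [struct: MUL busy until I6 writes@21]

cycle = 21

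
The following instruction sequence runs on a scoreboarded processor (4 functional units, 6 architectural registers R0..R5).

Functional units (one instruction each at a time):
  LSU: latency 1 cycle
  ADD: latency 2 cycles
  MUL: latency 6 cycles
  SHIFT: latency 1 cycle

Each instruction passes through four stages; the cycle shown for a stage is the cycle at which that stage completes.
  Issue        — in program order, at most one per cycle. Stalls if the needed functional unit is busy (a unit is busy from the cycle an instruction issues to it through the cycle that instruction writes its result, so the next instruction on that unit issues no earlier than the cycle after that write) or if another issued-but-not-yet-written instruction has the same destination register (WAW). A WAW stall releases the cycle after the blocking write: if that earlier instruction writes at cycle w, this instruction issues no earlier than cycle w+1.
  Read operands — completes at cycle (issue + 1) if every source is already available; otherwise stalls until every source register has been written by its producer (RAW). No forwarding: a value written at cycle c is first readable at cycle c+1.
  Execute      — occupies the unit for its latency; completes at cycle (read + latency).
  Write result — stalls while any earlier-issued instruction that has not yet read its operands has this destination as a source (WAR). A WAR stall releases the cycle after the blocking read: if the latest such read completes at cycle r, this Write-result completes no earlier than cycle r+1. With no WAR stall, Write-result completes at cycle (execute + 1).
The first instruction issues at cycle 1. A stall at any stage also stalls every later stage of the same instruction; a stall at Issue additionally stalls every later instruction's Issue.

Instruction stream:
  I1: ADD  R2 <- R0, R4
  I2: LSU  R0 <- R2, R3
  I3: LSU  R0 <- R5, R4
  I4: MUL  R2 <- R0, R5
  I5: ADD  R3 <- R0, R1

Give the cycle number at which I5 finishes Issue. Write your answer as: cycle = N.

  I1 | 1 | 2 | 4 | 5
  I2 | 2 | 6 | 7 | 8   RAW R2: wait I1 write@5
  I3 | 9 | 10 | 11 | 12   struct: LSU busy until I2 writes@8
  I4 | 10 | 13 | 19 | 20   RAW R0: wait I3 write@12
  I5 | 11 | 13 | 15 | 16   RAW R0: wait I3 write@12

cycle = 11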